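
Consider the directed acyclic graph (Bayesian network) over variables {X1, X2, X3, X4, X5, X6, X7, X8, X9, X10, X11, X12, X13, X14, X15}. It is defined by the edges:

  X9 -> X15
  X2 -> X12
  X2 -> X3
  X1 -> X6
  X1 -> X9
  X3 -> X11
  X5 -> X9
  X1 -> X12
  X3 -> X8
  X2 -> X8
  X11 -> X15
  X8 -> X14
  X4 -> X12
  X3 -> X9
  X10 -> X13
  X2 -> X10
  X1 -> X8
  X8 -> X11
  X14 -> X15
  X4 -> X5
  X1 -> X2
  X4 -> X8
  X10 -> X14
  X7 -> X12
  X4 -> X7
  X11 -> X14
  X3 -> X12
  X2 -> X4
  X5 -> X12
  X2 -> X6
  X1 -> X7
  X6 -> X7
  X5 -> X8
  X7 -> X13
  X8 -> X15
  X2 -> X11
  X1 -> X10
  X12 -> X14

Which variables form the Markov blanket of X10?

The Markov blanket of a node is its parents, its children, and the other parents of its children.
Children of X10: X13, X14.
Pa(X10) = {X1, X2}.
Other parents of X10's children:
  X13 also has parent X7.
  X14's other parents are X8, X11, X12.
Taking the union gives {X1, X2, X7, X8, X11, X12, X13, X14}.

{X1, X2, X7, X8, X11, X12, X13, X14}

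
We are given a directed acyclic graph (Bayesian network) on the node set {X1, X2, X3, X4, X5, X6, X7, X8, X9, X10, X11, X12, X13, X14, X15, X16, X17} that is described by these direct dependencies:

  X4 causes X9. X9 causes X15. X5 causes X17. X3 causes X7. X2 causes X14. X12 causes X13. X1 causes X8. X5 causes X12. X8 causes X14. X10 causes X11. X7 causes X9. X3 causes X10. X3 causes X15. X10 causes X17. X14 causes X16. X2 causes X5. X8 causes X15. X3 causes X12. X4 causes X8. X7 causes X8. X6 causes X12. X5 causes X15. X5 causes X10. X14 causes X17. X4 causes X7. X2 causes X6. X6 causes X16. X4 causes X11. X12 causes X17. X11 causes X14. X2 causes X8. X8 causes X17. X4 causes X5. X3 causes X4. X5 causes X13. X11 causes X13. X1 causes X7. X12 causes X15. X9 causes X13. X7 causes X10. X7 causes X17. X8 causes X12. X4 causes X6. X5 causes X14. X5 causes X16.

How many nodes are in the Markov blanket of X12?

X12's parents: X3, X5, X6, X8.
Ch(X12) = {X13, X15, X17}.
Other parents of X12's children:
  parents(X13) \ {X12} = {X5, X9, X11}.
  X15 also has parents X3, X5, X8, X9.
  X17 also has parents X5, X7, X8, X10, X14.
MB(X12) = {X3, X5, X6, X7, X8, X9, X10, X11, X13, X14, X15, X17}, which has 12 nodes.

12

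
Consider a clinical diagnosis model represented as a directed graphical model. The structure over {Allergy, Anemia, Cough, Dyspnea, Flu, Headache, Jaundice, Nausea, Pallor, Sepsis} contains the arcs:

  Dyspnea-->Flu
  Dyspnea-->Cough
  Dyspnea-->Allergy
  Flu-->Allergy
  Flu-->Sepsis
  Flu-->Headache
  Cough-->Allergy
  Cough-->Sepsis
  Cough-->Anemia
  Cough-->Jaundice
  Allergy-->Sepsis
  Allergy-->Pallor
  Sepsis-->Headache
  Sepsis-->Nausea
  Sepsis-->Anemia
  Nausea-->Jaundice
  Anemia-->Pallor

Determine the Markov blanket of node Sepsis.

Pa(Sepsis) = {Allergy, Cough, Flu}.
Sepsis has children Anemia, Headache, Nausea.
For each child, the remaining parents (spouses of Sepsis):
  Headache: Flu
  Nausea: —
  Anemia: Cough
Union: {Allergy, Cough, Flu} ∪ {Anemia, Headache, Nausea} ∪ {Cough, Flu} = {Allergy, Anemia, Cough, Flu, Headache, Nausea}.

{Allergy, Anemia, Cough, Flu, Headache, Nausea}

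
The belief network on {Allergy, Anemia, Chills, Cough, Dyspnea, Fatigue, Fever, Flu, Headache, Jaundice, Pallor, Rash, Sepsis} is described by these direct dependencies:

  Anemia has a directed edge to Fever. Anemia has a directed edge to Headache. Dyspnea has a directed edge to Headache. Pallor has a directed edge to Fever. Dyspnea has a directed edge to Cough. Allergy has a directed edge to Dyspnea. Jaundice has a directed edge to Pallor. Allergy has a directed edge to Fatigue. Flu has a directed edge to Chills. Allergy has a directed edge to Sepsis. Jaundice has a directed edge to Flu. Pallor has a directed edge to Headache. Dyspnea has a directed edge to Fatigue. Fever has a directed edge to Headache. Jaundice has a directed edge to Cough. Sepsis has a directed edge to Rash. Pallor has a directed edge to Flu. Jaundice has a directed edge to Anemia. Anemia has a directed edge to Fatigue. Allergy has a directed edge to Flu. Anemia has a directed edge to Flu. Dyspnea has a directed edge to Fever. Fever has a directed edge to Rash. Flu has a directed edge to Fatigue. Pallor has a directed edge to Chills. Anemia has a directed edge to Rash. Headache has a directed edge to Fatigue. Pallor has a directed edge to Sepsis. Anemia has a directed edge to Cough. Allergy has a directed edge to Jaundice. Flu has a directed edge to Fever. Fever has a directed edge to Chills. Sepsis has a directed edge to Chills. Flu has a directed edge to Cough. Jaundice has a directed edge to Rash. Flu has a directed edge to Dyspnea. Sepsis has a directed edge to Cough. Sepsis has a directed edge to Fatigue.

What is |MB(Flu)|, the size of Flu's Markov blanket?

A node's Markov blanket = Pa ∪ Ch ∪ (parents of Ch other than the node itself).
Ch(Flu) = {Chills, Cough, Dyspnea, Fatigue, Fever}.
Flu's parents: Allergy, Anemia, Jaundice, Pallor.
Co-parents of Flu (other parents of its children):
  Dyspnea's other parent is Allergy.
  parents(Fever) \ {Flu} = {Anemia, Dyspnea, Pallor}.
  Chills's other parents are Fever, Pallor, Sepsis.
  parents(Fatigue) \ {Flu} = {Allergy, Anemia, Dyspnea, Headache, Sepsis}.
  Cough also has parents Anemia, Dyspnea, Jaundice, Sepsis.
MB(Flu) = {Allergy, Anemia, Chills, Cough, Dyspnea, Fatigue, Fever, Headache, Jaundice, Pallor, Sepsis}, which has 11 nodes.

11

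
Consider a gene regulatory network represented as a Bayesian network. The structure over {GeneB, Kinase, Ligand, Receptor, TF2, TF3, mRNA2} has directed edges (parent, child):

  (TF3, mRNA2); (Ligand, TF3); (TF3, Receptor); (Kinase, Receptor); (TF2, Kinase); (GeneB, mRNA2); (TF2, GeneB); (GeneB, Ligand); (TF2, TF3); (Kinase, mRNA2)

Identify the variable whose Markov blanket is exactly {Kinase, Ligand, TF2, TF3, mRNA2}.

The target node must have every member of {Kinase, Ligand, TF2, TF3, mRNA2} as a parent, child, or co-parent, and no others.
Parents of GeneB: TF2; children: Ligand, mRNA2; co-parents: Kinase, TF3.
These exactly cover the given set, so the node is GeneB.

GeneB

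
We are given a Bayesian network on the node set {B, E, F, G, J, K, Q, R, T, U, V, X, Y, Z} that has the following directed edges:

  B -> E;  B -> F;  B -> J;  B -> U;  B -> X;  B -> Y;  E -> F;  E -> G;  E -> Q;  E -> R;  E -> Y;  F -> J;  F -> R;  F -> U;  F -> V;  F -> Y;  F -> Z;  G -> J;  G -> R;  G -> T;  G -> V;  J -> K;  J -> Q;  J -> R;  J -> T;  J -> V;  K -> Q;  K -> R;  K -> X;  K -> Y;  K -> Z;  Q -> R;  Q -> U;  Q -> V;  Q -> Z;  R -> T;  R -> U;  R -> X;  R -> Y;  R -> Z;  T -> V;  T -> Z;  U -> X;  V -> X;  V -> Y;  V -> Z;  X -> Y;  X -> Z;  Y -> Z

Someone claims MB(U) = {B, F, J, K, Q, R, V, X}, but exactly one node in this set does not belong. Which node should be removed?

Pa(U) = {B, F, Q, R}.
U has child X.
Parents of each child, excluding U:
  parents(X) \ {U} = {B, K, R, V}.
MB(U) = {B, F, K, Q, R, V, X}.
J is neither a parent, child, nor co-parent of U, so it does not belong.

J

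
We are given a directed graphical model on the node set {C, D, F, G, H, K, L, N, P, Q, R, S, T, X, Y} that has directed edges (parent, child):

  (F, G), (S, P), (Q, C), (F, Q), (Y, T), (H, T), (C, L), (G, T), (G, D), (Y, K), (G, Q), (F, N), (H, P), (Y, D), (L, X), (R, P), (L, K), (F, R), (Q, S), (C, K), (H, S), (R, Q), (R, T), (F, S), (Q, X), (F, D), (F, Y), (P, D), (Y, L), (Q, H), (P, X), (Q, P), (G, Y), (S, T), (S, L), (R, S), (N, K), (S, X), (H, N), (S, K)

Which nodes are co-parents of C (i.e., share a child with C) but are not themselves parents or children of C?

Children of C: K, L.
  L also has parents S, Y.
  parents(K) \ {C} = {L, N, S, Y}.
Excluding nodes already adjacent to C (K, L, Q), the co-parent-only contribution is {N, S, Y}.

{N, S, Y}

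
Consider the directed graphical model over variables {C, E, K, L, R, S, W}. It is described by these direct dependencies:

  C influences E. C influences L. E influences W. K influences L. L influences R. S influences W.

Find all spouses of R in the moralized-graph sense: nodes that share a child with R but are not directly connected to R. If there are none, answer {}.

{}

R has no children, so it has no co-parents. The set is empty.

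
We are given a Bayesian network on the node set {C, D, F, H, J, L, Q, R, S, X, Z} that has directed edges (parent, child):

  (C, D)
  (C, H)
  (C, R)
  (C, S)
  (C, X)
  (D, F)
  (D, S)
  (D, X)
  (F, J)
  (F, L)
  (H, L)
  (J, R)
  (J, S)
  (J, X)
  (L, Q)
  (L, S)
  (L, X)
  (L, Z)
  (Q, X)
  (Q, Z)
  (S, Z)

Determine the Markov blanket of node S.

S has parents C, D, J, L.
Children of S: Z.
For each child, the remaining parents (spouses of S):
  parents(Z) \ {S} = {L, Q}.
MB(S) = {C, D, J, L, Q, Z}.

{C, D, J, L, Q, Z}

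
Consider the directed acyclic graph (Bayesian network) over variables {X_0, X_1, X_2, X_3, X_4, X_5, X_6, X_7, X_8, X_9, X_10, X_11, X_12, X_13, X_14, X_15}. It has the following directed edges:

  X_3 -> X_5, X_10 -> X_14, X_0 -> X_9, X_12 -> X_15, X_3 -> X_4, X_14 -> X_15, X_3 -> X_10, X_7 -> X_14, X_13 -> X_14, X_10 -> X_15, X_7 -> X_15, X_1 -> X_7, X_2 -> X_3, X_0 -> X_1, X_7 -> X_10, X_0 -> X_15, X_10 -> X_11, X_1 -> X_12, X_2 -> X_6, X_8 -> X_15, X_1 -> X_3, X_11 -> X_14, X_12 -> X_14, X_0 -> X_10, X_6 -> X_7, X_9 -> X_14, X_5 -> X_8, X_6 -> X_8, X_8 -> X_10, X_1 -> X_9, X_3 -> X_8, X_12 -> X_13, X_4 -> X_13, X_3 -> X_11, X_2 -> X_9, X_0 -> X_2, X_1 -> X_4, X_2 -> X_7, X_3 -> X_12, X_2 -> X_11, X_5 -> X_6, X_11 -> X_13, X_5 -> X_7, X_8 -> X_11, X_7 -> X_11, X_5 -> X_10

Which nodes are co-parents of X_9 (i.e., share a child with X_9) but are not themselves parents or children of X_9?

Children of X_9: X_14.
  X_14: X_7, X_10, X_11, X_12, X_13
Excluding nodes already adjacent to X_9 (X_0, X_1, X_2, X_14), the co-parent-only contribution is {X_7, X_10, X_11, X_12, X_13}.

{X_7, X_10, X_11, X_12, X_13}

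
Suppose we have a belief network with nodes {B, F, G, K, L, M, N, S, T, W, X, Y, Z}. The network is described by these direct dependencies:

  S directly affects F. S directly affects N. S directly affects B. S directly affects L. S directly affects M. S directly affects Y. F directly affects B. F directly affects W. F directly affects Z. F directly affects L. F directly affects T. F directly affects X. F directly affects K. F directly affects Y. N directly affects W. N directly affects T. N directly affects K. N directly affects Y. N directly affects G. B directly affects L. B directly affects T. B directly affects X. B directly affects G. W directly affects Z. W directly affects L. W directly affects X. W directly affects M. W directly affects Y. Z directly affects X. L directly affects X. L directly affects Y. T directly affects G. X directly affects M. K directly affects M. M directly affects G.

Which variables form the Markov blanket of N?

The Markov blanket of a node is its parents, its children, and the other parents of its children.
Pa(N) = {S}.
Children of N: G, K, T, W, Y.
Co-parents of N (other parents of its children):
  W: F
  T: B, F
  K: F
  Y: F, L, S, W
  G: B, M, T
MB(N) = {B, F, G, K, L, M, S, T, W, Y}.

{B, F, G, K, L, M, S, T, W, Y}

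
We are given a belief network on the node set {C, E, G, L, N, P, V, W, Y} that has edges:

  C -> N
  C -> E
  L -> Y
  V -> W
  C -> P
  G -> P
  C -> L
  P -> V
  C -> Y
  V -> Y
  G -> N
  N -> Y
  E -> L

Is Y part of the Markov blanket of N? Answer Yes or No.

Y is a child of N.
So Y ∈ MB(N).

Yes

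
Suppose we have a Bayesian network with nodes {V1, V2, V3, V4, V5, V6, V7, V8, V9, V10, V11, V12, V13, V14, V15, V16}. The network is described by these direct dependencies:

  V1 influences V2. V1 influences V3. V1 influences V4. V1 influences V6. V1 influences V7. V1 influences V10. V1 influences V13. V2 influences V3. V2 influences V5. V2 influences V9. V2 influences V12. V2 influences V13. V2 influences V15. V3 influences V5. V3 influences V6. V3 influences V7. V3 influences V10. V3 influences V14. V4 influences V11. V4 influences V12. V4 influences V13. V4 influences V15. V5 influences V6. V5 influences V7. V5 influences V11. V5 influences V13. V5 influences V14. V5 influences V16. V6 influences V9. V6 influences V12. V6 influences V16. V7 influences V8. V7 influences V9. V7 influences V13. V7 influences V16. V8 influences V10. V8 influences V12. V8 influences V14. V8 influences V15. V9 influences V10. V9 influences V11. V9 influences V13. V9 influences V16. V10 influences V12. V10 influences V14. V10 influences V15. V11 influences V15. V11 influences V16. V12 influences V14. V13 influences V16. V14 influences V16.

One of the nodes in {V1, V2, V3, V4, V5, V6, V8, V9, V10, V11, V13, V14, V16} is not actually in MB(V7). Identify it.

V10

Parents of V7: V1, V3, V5.
V7 has children V8, V9, V13, V16.
Other parents of V7's children:
  V8: —
  V9: V2, V6
  V13: V1, V2, V4, V5, V9
  V16: V5, V6, V9, V11, V13, V14
MB(V7) = {V1, V2, V3, V4, V5, V6, V8, V9, V11, V13, V14, V16}.
V10 is neither a parent, child, nor co-parent of V7, so it does not belong.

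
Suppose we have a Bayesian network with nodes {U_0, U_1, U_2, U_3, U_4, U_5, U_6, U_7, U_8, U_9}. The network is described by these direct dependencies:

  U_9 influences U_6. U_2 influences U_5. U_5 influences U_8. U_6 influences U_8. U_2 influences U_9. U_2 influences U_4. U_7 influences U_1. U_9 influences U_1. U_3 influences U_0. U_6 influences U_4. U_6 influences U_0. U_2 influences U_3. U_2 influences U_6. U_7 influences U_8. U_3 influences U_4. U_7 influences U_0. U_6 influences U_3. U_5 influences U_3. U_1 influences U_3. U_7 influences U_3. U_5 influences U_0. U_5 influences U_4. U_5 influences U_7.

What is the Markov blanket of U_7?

The Markov blanket of a node is its parents, its children, and the other parents of its children.
U_7 has parent U_5.
Children of U_7: U_0, U_1, U_3, U_8.
Co-parents of U_7 (other parents of its children):
  U_1: U_9
  U_3: U_1, U_2, U_5, U_6
  U_0: U_3, U_5, U_6
  U_8: U_5, U_6
MB(U_7) = {U_0, U_1, U_2, U_3, U_5, U_6, U_8, U_9}.

{U_0, U_1, U_2, U_3, U_5, U_6, U_8, U_9}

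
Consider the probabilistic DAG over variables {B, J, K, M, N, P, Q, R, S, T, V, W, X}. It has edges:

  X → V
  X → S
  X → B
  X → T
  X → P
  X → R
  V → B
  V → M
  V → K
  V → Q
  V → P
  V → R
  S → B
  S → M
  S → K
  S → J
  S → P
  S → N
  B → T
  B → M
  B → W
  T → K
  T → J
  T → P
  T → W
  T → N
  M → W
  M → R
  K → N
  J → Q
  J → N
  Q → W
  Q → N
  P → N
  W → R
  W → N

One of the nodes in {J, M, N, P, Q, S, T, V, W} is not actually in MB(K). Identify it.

M

K's parents: S, T, V.
K's children: N.
Other parents of K's children:
  N's other parents are J, P, Q, S, T, W.
MB(K) = {J, N, P, Q, S, T, V, W}.
M is neither a parent, child, nor co-parent of K, so it does not belong.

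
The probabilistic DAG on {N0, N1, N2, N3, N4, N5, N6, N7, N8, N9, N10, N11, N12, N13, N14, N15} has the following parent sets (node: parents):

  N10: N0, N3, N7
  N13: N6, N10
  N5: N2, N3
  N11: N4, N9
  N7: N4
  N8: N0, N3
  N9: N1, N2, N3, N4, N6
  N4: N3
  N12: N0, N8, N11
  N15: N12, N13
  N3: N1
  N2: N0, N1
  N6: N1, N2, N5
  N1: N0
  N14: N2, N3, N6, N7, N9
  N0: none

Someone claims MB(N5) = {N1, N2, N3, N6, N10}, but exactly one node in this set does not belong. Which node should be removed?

By definition, MB(N5) is built from N5's parents, N5's children, and the co-parents of N5.
N5's parents: N2, N3.
N5 has child N6.
Parents of each child, excluding N5:
  N6's other parents are N1, N2.
MB(N5) = {N1, N2, N3, N6}.
N10 is neither a parent, child, nor co-parent of N5, so it does not belong.

N10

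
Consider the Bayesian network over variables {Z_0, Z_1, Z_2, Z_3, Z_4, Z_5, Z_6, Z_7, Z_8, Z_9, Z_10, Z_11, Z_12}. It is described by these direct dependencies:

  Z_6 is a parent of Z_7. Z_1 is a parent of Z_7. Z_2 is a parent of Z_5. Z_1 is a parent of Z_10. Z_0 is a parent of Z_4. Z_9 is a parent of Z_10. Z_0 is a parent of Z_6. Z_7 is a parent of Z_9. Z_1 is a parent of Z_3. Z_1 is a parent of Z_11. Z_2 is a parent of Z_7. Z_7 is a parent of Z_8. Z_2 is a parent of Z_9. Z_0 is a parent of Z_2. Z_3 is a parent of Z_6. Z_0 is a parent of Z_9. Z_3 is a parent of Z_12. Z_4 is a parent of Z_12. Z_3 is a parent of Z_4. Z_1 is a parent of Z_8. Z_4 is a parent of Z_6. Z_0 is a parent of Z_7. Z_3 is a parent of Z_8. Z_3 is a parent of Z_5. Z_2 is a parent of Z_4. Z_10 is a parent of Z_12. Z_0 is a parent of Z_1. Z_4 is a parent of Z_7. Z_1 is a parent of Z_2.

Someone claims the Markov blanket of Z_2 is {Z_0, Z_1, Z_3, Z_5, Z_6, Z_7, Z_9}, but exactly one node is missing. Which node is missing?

Z_4

By definition, MB(Z_2) is built from Z_2's parents, Z_2's children, and the co-parents of Z_2.
Z_2's parents: Z_0, Z_1.
Ch(Z_2) = {Z_4, Z_5, Z_7, Z_9}.
Other parents of Z_2's children:
  parents(Z_4) \ {Z_2} = {Z_0, Z_3}.
  Z_5 also has parent Z_3.
  Z_7's other parents are Z_0, Z_1, Z_4, Z_6.
  parents(Z_9) \ {Z_2} = {Z_0, Z_7}.
MB(Z_2) = {Z_0, Z_1, Z_3, Z_4, Z_5, Z_6, Z_7, Z_9}.
Comparing with the claimed set, Z_4 is missing.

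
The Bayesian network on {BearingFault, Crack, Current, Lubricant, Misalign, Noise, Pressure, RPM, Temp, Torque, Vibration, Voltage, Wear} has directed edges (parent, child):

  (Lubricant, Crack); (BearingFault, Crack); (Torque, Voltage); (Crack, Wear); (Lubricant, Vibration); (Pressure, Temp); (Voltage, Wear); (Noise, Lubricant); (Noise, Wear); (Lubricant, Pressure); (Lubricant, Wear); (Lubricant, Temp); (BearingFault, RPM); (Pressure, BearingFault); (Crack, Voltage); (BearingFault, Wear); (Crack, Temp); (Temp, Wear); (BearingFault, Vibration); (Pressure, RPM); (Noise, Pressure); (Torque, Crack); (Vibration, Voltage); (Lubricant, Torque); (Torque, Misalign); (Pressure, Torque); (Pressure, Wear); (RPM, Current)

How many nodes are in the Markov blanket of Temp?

7

Pa(Temp) = {Crack, Lubricant, Pressure}.
Children of Temp: Wear.
For each child, the remaining parents (spouses of Temp):
  Wear also has parents BearingFault, Crack, Lubricant, Noise, Pressure, Voltage.
MB(Temp) = {BearingFault, Crack, Lubricant, Noise, Pressure, Voltage, Wear}, which has 7 nodes.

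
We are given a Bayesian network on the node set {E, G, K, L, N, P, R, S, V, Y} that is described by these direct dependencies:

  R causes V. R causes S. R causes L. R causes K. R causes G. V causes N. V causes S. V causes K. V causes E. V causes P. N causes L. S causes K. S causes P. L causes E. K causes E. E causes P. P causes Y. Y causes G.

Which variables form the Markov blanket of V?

The Markov blanket of a node is its parents, its children, and the other parents of its children.
Ch(V) = {E, K, N, P, S}.
Pa(V) = {R}.
Co-parents of V (other parents of its children):
  N: no additional parents.
  parents(S) \ {V} = {R}.
  K also has parents R, S.
  E also has parents K, L.
  P's other parents are E, S.
Union: {R} ∪ {E, K, N, P, S} ∪ {E, K, L, R, S} = {E, K, L, N, P, R, S}.

{E, K, L, N, P, R, S}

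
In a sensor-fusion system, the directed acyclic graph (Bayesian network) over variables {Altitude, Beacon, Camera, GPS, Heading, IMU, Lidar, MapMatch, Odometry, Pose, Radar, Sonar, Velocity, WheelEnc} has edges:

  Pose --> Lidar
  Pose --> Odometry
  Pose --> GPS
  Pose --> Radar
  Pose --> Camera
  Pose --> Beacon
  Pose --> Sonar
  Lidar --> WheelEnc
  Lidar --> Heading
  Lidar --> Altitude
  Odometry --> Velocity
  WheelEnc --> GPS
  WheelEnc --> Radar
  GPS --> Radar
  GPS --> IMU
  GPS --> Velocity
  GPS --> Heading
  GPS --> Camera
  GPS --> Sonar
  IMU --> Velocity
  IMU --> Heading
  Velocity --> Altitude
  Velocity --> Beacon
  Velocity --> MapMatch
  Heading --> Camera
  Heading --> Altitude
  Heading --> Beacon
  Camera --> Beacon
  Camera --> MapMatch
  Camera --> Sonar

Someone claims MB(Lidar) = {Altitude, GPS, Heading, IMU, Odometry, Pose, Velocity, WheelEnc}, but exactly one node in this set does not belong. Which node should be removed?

The Markov blanket of a node is its parents, its children, and the other parents of its children.
Lidar has parent Pose.
Children of Lidar: Altitude, Heading, WheelEnc.
Parents of each child, excluding Lidar:
  WheelEnc: no additional parents.
  Heading also has parents GPS, IMU.
  Altitude also has parents Heading, Velocity.
MB(Lidar) = {Altitude, GPS, Heading, IMU, Pose, Velocity, WheelEnc}.
Odometry is neither a parent, child, nor co-parent of Lidar, so it does not belong.

Odometry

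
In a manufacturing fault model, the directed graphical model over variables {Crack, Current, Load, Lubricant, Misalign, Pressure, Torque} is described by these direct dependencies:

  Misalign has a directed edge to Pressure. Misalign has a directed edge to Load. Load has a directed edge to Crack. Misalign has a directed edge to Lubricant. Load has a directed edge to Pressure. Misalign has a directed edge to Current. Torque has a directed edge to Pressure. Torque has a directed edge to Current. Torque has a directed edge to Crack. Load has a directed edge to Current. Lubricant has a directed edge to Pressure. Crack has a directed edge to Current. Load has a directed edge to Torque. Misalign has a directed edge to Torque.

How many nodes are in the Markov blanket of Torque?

6

By definition, MB(Torque) is built from Torque's parents, Torque's children, and the co-parents of Torque.
Children of Torque: Crack, Current, Pressure.
Pa(Torque) = {Load, Misalign}.
Other parents of Torque's children:
  Pressure also has parents Load, Lubricant, Misalign.
  Crack also has parent Load.
  Current also has parents Crack, Load, Misalign.
MB(Torque) = {Crack, Current, Load, Lubricant, Misalign, Pressure}, which has 6 nodes.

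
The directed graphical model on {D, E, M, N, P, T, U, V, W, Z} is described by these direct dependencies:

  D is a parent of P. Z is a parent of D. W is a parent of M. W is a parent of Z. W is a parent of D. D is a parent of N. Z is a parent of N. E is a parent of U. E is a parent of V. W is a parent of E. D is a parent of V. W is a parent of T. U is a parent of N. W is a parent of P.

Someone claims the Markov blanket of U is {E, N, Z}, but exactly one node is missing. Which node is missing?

By definition, MB(U) is built from U's parents, U's children, and the co-parents of U.
Ch(U) = {N}.
U's parents: E.
For each child, the remaining parents (spouses of U):
  N's other parents are D, Z.
MB(U) = {D, E, N, Z}.
Comparing with the claimed set, D is missing.

D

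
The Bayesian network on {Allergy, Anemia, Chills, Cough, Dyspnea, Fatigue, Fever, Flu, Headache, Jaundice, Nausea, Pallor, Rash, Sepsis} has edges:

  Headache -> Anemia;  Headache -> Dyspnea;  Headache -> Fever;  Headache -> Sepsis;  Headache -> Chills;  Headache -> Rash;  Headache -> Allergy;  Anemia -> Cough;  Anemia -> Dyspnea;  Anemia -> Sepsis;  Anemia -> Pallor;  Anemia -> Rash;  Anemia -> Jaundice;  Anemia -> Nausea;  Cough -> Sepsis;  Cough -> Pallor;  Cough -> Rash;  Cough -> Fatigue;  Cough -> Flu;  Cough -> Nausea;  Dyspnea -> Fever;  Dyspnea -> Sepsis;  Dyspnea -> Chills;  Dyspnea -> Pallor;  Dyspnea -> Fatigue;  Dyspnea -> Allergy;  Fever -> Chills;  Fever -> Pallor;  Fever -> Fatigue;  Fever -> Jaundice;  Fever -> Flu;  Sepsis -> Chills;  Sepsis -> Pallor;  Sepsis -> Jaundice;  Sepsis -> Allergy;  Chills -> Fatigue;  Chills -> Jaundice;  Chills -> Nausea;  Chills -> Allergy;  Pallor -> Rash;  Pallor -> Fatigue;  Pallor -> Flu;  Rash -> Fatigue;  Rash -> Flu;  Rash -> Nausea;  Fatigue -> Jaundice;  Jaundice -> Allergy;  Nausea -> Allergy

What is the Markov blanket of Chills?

Chills has parents Dyspnea, Fever, Headache, Sepsis.
Children of Chills: Allergy, Fatigue, Jaundice, Nausea.
For each child, the remaining parents (spouses of Chills):
  Fatigue also has parents Cough, Dyspnea, Fever, Pallor, Rash.
  Jaundice's other parents are Anemia, Fatigue, Fever, Sepsis.
  Nausea's other parents are Anemia, Cough, Rash.
  Allergy also has parents Dyspnea, Headache, Jaundice, Nausea, Sepsis.
MB(Chills) = {Allergy, Anemia, Cough, Dyspnea, Fatigue, Fever, Headache, Jaundice, Nausea, Pallor, Rash, Sepsis}.

{Allergy, Anemia, Cough, Dyspnea, Fatigue, Fever, Headache, Jaundice, Nausea, Pallor, Rash, Sepsis}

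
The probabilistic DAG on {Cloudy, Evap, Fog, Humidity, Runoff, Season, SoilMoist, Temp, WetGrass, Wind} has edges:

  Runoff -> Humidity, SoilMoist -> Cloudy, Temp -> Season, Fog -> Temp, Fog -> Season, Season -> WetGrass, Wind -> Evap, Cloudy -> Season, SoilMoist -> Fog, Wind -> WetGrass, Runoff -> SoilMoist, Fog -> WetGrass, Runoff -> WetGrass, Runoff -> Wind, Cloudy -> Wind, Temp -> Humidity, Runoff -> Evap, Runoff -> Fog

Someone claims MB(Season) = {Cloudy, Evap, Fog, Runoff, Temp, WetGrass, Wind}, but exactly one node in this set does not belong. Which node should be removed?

Pa(Season) = {Cloudy, Fog, Temp}.
Ch(Season) = {WetGrass}.
For each child, the remaining parents (spouses of Season):
  WetGrass's other parents are Fog, Runoff, Wind.
MB(Season) = {Cloudy, Fog, Runoff, Temp, WetGrass, Wind}.
Evap is neither a parent, child, nor co-parent of Season, so it does not belong.

Evap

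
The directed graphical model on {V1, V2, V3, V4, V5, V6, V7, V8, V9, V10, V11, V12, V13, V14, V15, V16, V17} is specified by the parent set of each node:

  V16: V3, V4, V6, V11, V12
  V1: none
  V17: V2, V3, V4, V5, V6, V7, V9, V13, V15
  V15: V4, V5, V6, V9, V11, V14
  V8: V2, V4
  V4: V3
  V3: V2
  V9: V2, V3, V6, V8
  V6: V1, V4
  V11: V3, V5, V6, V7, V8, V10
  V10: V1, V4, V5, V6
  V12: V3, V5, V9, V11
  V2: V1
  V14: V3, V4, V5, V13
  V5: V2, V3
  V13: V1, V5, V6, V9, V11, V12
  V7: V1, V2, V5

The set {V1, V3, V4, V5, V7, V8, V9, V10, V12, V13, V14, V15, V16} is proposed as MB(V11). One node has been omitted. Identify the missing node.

The Markov blanket of a node is its parents, its children, and the other parents of its children.
Pa(V11) = {V3, V5, V6, V7, V8, V10}.
V11's children: V12, V13, V15, V16.
Parents of each child, excluding V11:
  V12 also has parents V3, V5, V9.
  V13 also has parents V1, V5, V6, V9, V12.
  parents(V15) \ {V11} = {V4, V5, V6, V9, V14}.
  V16's other parents are V3, V4, V6, V12.
MB(V11) = {V1, V3, V4, V5, V6, V7, V8, V9, V10, V12, V13, V14, V15, V16}.
Comparing with the claimed set, V6 is missing.

V6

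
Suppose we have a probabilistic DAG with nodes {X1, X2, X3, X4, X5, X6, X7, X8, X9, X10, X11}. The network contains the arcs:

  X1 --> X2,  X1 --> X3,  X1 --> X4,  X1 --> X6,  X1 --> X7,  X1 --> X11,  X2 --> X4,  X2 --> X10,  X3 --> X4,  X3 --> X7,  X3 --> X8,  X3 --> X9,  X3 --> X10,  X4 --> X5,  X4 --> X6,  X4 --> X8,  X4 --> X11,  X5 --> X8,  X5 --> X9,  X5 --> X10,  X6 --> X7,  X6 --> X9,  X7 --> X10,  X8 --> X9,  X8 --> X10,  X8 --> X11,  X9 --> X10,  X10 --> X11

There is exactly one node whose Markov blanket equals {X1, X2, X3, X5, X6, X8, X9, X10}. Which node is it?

The target node must have every member of {X1, X2, X3, X5, X6, X8, X9, X10} as a parent, child, or co-parent, and no others.
Parents of X7: X1, X3, X6; children: X10; co-parents: X2, X3, X5, X8, X9.
These exactly cover the given set, so the node is X7.

X7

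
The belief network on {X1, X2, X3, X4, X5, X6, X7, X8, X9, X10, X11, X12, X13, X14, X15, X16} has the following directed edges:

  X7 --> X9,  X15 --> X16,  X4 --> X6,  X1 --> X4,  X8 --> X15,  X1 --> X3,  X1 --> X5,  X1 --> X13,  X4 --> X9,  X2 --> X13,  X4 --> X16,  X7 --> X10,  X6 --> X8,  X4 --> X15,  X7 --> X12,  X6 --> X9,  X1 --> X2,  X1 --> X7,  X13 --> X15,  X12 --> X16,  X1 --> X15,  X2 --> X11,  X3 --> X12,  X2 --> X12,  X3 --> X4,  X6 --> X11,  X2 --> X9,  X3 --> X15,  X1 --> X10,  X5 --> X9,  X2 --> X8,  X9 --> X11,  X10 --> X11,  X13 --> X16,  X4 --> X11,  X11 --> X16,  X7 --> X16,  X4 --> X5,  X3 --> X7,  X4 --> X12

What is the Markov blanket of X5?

Ch(X5) = {X9}.
X5's parents: X1, X4.
Other parents of X5's children:
  X9: X2, X4, X6, X7
MB(X5) = {X1, X2, X4, X6, X7, X9}.

{X1, X2, X4, X6, X7, X9}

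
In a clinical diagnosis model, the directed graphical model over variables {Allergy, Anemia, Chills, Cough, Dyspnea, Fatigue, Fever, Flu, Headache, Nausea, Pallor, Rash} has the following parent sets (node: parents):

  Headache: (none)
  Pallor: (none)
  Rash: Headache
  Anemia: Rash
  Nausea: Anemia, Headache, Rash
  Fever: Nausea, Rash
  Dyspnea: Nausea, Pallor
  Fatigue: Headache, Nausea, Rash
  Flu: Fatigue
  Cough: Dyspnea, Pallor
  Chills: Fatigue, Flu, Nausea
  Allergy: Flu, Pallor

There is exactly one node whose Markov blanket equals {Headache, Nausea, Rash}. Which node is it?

Anemia

The target node must have every member of {Headache, Nausea, Rash} as a parent, child, or co-parent, and no others.
Parents of Anemia: Rash; children: Nausea; co-parents: Headache, Rash.
These exactly cover the given set, so the node is Anemia.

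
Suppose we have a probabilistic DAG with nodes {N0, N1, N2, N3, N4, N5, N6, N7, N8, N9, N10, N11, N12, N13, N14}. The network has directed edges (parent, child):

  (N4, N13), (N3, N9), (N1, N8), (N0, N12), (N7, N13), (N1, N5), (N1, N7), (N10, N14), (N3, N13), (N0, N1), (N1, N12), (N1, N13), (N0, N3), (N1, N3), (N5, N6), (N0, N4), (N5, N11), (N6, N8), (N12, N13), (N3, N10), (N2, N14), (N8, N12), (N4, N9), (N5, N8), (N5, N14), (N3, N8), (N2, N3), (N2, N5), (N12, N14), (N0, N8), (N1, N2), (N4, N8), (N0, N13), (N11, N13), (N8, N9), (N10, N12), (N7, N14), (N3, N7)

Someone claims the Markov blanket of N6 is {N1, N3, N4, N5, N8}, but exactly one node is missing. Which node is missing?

N0

Ch(N6) = {N8}.
N6's parents: N5.
Parents of each child, excluding N6:
  N8: N0, N1, N3, N4, N5
MB(N6) = {N0, N1, N3, N4, N5, N8}.
Comparing with the claimed set, N0 is missing.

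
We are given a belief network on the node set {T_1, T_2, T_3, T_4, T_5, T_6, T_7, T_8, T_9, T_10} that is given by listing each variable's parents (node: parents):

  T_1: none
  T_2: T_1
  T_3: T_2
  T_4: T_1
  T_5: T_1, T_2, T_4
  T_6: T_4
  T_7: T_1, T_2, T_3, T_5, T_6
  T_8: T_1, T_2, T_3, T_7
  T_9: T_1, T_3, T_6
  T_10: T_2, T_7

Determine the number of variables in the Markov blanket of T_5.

6

Recall MB(v) = parents ∪ children ∪ spouses, where spouses are the other parents of v's children.
Parents of T_5: T_1, T_2, T_4.
T_5's children: T_7.
For each child, the remaining parents (spouses of T_5):
  T_7 also has parents T_1, T_2, T_3, T_6.
MB(T_5) = {T_1, T_2, T_3, T_4, T_6, T_7}, which has 6 nodes.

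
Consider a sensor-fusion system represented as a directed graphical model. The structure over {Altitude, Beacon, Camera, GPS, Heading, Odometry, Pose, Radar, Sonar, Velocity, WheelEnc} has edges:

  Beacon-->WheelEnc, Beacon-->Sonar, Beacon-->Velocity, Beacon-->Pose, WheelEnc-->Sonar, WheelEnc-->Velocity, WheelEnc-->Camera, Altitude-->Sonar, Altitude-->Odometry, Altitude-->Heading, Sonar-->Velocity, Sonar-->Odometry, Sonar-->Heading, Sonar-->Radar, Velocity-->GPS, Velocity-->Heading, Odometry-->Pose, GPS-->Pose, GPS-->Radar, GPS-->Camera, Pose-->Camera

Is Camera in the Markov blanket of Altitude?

No

Children of Altitude: Heading, Odometry, Sonar.
Pa(Altitude) = {}.
For each child, the remaining parents (spouses of Altitude):
  parents(Sonar) \ {Altitude} = {Beacon, WheelEnc}.
  Odometry also has parent Sonar.
  parents(Heading) \ {Altitude} = {Sonar, Velocity}.
MB(Altitude) = {Beacon, Heading, Odometry, Sonar, Velocity, WheelEnc}; Camera is not in this set.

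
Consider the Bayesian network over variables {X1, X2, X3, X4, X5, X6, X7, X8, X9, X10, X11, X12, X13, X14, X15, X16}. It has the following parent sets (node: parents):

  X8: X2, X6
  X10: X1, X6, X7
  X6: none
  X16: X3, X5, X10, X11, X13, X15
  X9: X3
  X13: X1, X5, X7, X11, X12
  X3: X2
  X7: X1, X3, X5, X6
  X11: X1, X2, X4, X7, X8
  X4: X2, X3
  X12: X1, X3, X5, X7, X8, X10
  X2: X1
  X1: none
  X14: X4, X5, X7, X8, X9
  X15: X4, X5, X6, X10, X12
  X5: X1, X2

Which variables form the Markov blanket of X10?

Recall MB(v) = parents ∪ children ∪ spouses, where spouses are the other parents of v's children.
X10's children: X12, X15, X16.
X10 has parents X1, X6, X7.
Co-parents of X10 (other parents of its children):
  parents(X12) \ {X10} = {X1, X3, X5, X7, X8}.
  X15 also has parents X4, X5, X6, X12.
  X16 also has parents X3, X5, X11, X13, X15.
MB(X10) = {X1, X3, X4, X5, X6, X7, X8, X11, X12, X13, X15, X16}.

{X1, X3, X4, X5, X6, X7, X8, X11, X12, X13, X15, X16}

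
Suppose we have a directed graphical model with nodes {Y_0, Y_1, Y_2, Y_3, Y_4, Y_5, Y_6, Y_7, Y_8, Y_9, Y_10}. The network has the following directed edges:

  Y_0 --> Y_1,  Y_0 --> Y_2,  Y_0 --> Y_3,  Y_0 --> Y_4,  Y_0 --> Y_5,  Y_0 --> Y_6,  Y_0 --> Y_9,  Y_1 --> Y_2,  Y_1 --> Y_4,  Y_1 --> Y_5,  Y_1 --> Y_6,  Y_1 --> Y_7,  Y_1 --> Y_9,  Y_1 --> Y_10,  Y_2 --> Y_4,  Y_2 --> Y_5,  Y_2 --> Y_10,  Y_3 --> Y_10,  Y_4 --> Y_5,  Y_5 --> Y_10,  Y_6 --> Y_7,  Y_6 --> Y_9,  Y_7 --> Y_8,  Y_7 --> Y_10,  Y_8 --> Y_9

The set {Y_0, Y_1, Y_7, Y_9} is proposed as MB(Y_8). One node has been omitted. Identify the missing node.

The Markov blanket of a node is its parents, its children, and the other parents of its children.
Parents of Y_8: Y_7.
Y_8's children: Y_9.
Parents of each child, excluding Y_8:
  Y_9's other parents are Y_0, Y_1, Y_6.
MB(Y_8) = {Y_0, Y_1, Y_6, Y_7, Y_9}.
Comparing with the claimed set, Y_6 is missing.

Y_6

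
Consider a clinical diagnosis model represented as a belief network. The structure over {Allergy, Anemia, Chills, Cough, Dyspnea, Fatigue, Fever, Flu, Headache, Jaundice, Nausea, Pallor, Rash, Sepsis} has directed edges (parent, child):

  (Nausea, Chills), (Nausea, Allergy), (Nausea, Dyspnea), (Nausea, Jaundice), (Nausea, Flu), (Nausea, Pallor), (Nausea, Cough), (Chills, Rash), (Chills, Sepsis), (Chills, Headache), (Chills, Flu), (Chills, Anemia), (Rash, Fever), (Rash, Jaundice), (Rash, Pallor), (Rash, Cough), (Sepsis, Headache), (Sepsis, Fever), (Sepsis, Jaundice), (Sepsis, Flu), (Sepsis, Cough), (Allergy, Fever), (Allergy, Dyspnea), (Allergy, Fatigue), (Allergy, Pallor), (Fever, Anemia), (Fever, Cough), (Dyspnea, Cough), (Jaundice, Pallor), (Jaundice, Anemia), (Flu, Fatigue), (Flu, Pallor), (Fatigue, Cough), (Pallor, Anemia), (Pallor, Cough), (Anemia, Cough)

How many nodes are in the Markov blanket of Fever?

11

Fever's parents: Allergy, Rash, Sepsis.
Fever's children: Anemia, Cough.
For each child, the remaining parents (spouses of Fever):
  parents(Anemia) \ {Fever} = {Chills, Jaundice, Pallor}.
  Cough's other parents are Anemia, Dyspnea, Fatigue, Nausea, Pallor, Rash, Sepsis.
MB(Fever) = {Allergy, Anemia, Chills, Cough, Dyspnea, Fatigue, Jaundice, Nausea, Pallor, Rash, Sepsis}, which has 11 nodes.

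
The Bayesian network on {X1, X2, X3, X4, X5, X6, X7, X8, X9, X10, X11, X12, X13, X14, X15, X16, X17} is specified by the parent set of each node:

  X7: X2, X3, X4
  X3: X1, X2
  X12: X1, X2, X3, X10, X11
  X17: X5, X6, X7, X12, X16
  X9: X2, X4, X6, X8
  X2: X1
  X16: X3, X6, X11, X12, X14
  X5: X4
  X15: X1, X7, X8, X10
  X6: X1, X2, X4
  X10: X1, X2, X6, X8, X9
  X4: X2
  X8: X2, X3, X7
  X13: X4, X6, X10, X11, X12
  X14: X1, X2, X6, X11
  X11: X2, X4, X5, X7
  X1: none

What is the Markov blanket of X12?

{X1, X2, X3, X4, X5, X6, X7, X10, X11, X13, X14, X16, X17}

Parents of X12: X1, X2, X3, X10, X11.
Ch(X12) = {X13, X16, X17}.
Co-parents of X12 (other parents of its children):
  X13 also has parents X4, X6, X10, X11.
  X16's other parents are X3, X6, X11, X14.
  X17 also has parents X5, X6, X7, X16.
Taking the union gives {X1, X2, X3, X4, X5, X6, X7, X10, X11, X13, X14, X16, X17}.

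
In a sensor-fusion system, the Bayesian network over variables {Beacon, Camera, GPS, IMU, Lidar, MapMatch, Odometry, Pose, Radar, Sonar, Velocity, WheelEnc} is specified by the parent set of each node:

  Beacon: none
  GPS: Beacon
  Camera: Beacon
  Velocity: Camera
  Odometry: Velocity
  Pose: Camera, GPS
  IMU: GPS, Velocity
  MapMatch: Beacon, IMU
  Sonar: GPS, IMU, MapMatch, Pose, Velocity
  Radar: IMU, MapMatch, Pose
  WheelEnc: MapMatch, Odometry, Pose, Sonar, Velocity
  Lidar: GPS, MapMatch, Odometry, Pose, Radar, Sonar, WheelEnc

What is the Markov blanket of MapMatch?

Recall MB(v) = parents ∪ children ∪ spouses, where spouses are the other parents of v's children.
Pa(MapMatch) = {Beacon, IMU}.
MapMatch's children: Lidar, Radar, Sonar, WheelEnc.
Other parents of MapMatch's children:
  Sonar: GPS, IMU, Pose, Velocity
  Radar: IMU, Pose
  WheelEnc: Odometry, Pose, Sonar, Velocity
  Lidar: GPS, Odometry, Pose, Radar, Sonar, WheelEnc
MB(MapMatch) = {Beacon, GPS, IMU, Lidar, Odometry, Pose, Radar, Sonar, Velocity, WheelEnc}.

{Beacon, GPS, IMU, Lidar, Odometry, Pose, Radar, Sonar, Velocity, WheelEnc}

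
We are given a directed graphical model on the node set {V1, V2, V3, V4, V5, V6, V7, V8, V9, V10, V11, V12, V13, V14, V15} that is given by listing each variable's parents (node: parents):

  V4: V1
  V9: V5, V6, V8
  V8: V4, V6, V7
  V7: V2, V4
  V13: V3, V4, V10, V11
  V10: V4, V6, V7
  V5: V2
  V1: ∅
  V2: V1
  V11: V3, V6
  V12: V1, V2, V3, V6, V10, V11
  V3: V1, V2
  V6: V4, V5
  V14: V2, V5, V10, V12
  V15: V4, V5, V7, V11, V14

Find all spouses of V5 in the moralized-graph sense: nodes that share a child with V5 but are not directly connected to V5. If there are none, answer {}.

Children of V5: V6, V9, V14, V15.
  V6: V4
  V9: V6, V8
  V14: V2, V10, V12
  V15: V4, V7, V11, V14
Excluding nodes already adjacent to V5 (V2, V6, V9, V14, V15), the co-parent-only contribution is {V4, V7, V8, V10, V11, V12}.

{V4, V7, V8, V10, V11, V12}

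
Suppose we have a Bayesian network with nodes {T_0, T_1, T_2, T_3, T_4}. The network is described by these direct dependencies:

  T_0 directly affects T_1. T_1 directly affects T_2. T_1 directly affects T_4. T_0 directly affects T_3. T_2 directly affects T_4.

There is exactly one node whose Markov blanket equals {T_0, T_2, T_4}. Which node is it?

T_1

The target node must have every member of {T_0, T_2, T_4} as a parent, child, or co-parent, and no others.
Parents of T_1: T_0; children: T_2, T_4; co-parents: T_2.
These exactly cover the given set, so the node is T_1.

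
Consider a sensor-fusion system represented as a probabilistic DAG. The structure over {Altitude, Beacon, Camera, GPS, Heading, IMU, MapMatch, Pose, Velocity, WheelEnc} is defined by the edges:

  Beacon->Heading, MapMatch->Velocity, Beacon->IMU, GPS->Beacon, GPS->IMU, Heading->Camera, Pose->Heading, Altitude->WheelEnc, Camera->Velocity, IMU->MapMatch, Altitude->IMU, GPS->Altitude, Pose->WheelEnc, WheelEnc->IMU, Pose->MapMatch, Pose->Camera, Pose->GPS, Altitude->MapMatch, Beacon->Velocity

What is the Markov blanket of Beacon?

{Altitude, Camera, GPS, Heading, IMU, MapMatch, Pose, Velocity, WheelEnc}

The Markov blanket of a node is its parents, its children, and the other parents of its children.
Beacon has children Heading, IMU, Velocity.
Beacon has parent GPS.
Co-parents of Beacon (other parents of its children):
  parents(Heading) \ {Beacon} = {Pose}.
  IMU's other parents are Altitude, GPS, WheelEnc.
  Velocity's other parents are Camera, MapMatch.
So the Markov blanket of Beacon is {Altitude, Camera, GPS, Heading, IMU, MapMatch, Pose, Velocity, WheelEnc}.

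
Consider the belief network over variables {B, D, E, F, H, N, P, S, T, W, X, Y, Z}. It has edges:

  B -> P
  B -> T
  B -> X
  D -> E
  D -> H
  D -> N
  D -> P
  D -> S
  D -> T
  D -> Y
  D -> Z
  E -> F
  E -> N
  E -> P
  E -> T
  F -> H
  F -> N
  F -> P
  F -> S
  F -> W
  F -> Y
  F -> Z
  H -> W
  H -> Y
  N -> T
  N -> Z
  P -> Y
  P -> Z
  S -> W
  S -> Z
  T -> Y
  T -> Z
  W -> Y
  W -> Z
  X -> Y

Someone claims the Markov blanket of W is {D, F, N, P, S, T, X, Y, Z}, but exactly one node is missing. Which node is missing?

H

Pa(W) = {F, H, S}.
Children of W: Y, Z.
Parents of each child, excluding W:
  Y's other parents are D, F, H, P, T, X.
  parents(Z) \ {W} = {D, F, N, P, S, T}.
MB(W) = {D, F, H, N, P, S, T, X, Y, Z}.
Comparing with the claimed set, H is missing.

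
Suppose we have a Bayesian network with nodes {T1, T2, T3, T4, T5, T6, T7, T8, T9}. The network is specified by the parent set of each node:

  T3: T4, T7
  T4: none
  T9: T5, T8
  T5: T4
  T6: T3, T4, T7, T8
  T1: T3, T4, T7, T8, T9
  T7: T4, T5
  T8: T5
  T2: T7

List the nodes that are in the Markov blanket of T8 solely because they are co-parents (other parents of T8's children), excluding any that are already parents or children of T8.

Children of T8: T1, T6, T9.
  T9 also has parent T5.
  T1's other parents are T3, T4, T7, T9.
  T6 also has parents T3, T4, T7.
Excluding nodes already adjacent to T8 (T1, T5, T6, T9), the co-parent-only contribution is {T3, T4, T7}.

{T3, T4, T7}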